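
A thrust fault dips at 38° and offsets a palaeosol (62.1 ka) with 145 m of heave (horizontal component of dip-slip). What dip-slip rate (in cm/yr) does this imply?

0.296 cm/yr

dip-slip = heave / cos(dip) = 145 m / cos(38°) = 184 m
rate = 184 m / 62.1 ka = 0.00296 m/yr = 0.296 cm/yr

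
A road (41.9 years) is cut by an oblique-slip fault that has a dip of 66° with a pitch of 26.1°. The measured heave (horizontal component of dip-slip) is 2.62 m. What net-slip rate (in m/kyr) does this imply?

349 m/kyr

dip-slip = heave / cos(dip) = 2.62 / cos(66°) = 6.442 m
net slip = dip-slip / sin(rake) = 6.442 / sin(26.1°) = 14.64 m
rate = 14.64 m / 41.9 years = 0.349 m/yr = 349 m/kyr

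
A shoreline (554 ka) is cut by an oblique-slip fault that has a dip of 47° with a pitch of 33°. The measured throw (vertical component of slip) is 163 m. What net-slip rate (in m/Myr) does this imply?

739 m/Myr

dip-slip = throw / sin(dip) = 163 / sin(47°) = 222.9 m
net slip = dip-slip / sin(rake) = 222.9 / sin(33°) = 409.2 m
rate = 409.2 m / 554 ka = 0.000739 m/yr = 739 m/Myr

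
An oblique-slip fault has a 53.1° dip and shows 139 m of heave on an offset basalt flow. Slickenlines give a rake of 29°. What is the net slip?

dip-slip = heave / cos(dip) = 139 / cos(53.1°) = 231.5 m
net slip = dip-slip / sin(rake) = 231.5 / sin(29°) = 478 m

478 m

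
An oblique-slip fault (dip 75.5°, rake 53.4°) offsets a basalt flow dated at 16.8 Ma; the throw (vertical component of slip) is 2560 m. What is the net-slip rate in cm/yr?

0.0196 cm/yr

dip-slip = throw / sin(dip) = 2560 / sin(75.5°) = 2644 m
net slip = dip-slip / sin(rake) = 2644 / sin(53.4°) = 3294 m
rate = 3294 m / 16.8 Ma = 0.000196 m/yr = 0.0196 cm/yr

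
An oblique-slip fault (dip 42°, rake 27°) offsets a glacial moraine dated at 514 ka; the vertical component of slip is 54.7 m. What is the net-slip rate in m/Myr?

350 m/Myr

dip-slip = throw / sin(dip) = 54.7 / sin(42°) = 81.75 m
net slip = dip-slip / sin(rake) = 81.75 / sin(27°) = 180.1 m
rate = 180.1 m / 514 ka = 0.000350 m/yr = 350 m/Myr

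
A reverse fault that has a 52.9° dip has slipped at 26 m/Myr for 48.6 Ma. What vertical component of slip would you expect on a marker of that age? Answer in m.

1010 m

dip-slip = rate × time = 26 m/Myr × 48.6 Ma = 1264 m
throw = dip-slip × sin(dip) = 1264 × sin(52.9°) = 1010 m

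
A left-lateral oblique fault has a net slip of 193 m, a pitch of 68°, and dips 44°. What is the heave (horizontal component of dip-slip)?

dip-slip = net slip × sin(rake) = 193 m × sin(68°) = 178.9 m
heave = dip-slip × cos(dip) = 178.9 × cos(44°) = 129 m

129 m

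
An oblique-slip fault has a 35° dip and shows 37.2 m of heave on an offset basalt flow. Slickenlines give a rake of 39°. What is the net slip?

72.2 m

dip-slip = heave / cos(dip) = 37.2 / cos(35°) = 45.41 m
net slip = dip-slip / sin(rake) = 45.41 / sin(39°) = 72.2 m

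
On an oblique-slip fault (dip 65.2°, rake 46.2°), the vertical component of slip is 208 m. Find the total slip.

dip-slip = throw / sin(dip) = 208 / sin(65.2°) = 229.1 m
net slip = dip-slip / sin(rake) = 229.1 / sin(46.2°) = 317 m

317 m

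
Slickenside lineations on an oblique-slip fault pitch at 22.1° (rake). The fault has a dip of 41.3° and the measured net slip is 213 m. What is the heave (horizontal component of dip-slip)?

dip-slip = net slip × sin(rake) = 213 m × sin(22.1°) = 80.14 m
heave = dip-slip × cos(dip) = 80.14 × cos(41.3°) = 60.2 m

60.2 m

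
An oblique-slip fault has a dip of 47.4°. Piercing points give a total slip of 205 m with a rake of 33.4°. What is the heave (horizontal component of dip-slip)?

76.4 m

dip-slip = net slip × sin(rake) = 205 m × sin(33.4°) = 112.8 m
heave = dip-slip × cos(dip) = 112.8 × cos(47.4°) = 76.4 m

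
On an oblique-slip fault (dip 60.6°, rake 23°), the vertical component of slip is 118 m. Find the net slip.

dip-slip = throw / sin(dip) = 118 / sin(60.6°) = 135.4 m
net slip = dip-slip / sin(rake) = 135.4 / sin(23°) = 347 m

347 m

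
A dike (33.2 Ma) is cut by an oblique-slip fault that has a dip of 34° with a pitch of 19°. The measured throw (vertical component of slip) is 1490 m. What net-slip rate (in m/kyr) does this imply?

dip-slip = throw / sin(dip) = 1490 / sin(34°) = 2665 m
net slip = dip-slip / sin(rake) = 2665 / sin(19°) = 8184 m
rate = 8184 m / 33.2 Ma = 0.000247 m/yr = 0.247 m/kyr

0.247 m/kyr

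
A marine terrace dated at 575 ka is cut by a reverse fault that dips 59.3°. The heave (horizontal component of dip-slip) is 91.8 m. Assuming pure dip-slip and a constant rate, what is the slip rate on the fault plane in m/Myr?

313 m/Myr

dip-slip = heave / cos(dip) = 91.8 m / cos(59.3°) = 179.8 m
rate = 179.8 m / 575 ka = 0.000313 m/yr = 313 m/Myr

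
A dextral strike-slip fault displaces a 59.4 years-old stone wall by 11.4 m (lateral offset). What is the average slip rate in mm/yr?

192 mm/yr

rate = 11.4 m / 59.4 years = 0.192 m/yr = 192 mm/yr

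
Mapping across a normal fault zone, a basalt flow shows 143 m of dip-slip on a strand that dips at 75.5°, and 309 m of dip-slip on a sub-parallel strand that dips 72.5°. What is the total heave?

heave_A = 143 × cos(75.5°) = 35.80 m
heave_B = 309 × cos(72.5°) = 92.92 m
total = 35.80 + 92.92 = 129 m

129 m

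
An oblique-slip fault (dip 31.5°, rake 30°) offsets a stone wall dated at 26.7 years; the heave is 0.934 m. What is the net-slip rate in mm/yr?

dip-slip = heave / cos(dip) = 0.934 / cos(31.5°) = 1.095 m
net slip = dip-slip / sin(rake) = 1.095 / sin(30°) = 2.191 m
rate = 2.191 m / 26.7 years = 0.0821 m/yr = 82.1 mm/yr

82.1 mm/yr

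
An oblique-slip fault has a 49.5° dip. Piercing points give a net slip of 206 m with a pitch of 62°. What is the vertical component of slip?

dip-slip = net slip × sin(rake) = 206 m × sin(62°) = 181.9 m
throw = dip-slip × sin(dip) = 181.9 × sin(49.5°) = 138 m

138 m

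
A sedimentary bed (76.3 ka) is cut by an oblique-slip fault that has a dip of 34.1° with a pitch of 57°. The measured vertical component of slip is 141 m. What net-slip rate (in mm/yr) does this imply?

3.93 mm/yr

dip-slip = throw / sin(dip) = 141 / sin(34.1°) = 251.5 m
net slip = dip-slip / sin(rake) = 251.5 / sin(57°) = 299.9 m
rate = 299.9 m / 76.3 ka = 0.00393 m/yr = 3.93 mm/yr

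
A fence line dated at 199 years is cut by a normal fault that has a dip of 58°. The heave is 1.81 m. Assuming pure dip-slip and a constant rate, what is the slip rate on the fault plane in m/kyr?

17.2 m/kyr

dip-slip = heave / cos(dip) = 1.81 m / cos(58°) = 3.416 m
rate = 3.416 m / 199 years = 0.0172 m/yr = 17.2 m/kyr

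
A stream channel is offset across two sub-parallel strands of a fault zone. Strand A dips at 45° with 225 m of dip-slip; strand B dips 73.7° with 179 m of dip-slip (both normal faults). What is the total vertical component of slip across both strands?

throw_A = 225 × sin(45°) = 159.1 m
throw_B = 179 × sin(73.7°) = 171.8 m
total = 159.1 + 171.8 = 331 m

331 m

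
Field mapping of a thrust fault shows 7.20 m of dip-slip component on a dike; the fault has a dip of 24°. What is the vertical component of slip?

2.93 m

throw = dip-slip × sin(dip) = 7.20 m × sin(24°) = 2.93 m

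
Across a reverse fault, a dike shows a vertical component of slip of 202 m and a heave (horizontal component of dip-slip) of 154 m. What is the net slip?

net slip = √(throw² + heave²) = √(202² + 154²) = 254 m

254 m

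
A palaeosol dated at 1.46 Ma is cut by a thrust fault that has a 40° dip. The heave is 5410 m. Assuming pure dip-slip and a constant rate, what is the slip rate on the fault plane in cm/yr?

dip-slip = heave / cos(dip) = 5410 m / cos(40°) = 7062 m
rate = 7062 m / 1.46 Ma = 0.00484 m/yr = 0.484 cm/yr

0.484 cm/yr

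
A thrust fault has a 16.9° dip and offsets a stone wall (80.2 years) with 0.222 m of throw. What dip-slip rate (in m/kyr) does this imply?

9.52 m/kyr

dip-slip = throw / sin(dip) = 0.222 m / sin(16.9°) = 0.7637 m
rate = 0.7637 m / 80.2 years = 0.00952 m/yr = 9.52 m/kyr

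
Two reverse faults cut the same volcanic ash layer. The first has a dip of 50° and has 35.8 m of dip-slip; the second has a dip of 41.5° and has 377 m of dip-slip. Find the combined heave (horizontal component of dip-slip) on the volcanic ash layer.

305 m

heave_A = 35.8 × cos(50°) = 23.01 m
heave_B = 377 × cos(41.5°) = 282.4 m
total = 23.01 + 282.4 = 305 m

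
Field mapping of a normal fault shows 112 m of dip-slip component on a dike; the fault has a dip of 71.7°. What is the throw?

106 m

throw = dip-slip × sin(dip) = 112 m × sin(71.7°) = 106 m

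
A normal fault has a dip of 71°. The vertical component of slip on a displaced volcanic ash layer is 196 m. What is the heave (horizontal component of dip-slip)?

67.5 m

heave = throw / tan(dip) = 196 / tan(71°) = 67.5 m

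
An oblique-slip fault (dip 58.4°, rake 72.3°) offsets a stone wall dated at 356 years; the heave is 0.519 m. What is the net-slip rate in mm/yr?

dip-slip = heave / cos(dip) = 0.519 / cos(58.4°) = 0.9905 m
net slip = dip-slip / sin(rake) = 0.9905 / sin(72.3°) = 1.040 m
rate = 1.040 m / 356 years = 0.00292 m/yr = 2.92 mm/yr

2.92 mm/yr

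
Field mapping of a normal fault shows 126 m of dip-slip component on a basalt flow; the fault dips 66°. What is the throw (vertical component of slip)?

115 m

throw = dip-slip × sin(dip) = 126 m × sin(66°) = 115 m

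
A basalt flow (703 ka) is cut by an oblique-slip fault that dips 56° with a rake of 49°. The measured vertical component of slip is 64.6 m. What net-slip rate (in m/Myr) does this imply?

147 m/Myr

dip-slip = throw / sin(dip) = 64.6 / sin(56°) = 77.92 m
net slip = dip-slip / sin(rake) = 77.92 / sin(49°) = 103.2 m
rate = 103.2 m / 703 ka = 0.000147 m/yr = 147 m/Myr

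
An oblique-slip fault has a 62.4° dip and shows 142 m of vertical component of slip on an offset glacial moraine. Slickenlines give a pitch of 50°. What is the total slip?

209 m

dip-slip = throw / sin(dip) = 142 / sin(62.4°) = 160.2 m
net slip = dip-slip / sin(rake) = 160.2 / sin(50°) = 209 m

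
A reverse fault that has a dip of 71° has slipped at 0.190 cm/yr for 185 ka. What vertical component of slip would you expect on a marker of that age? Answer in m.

dip-slip = rate × time = 0.190 cm/yr × 185 ka = 351.5 m
throw = dip-slip × sin(dip) = 351.5 × sin(71°) = 332 m

332 m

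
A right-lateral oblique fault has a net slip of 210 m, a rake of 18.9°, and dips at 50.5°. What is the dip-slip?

dip-slip = net slip × sin(rake) = 210 m × sin(18.9°) = 68 m

68 m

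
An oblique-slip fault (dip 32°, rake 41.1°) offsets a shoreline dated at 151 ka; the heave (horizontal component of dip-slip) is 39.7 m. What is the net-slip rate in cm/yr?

dip-slip = heave / cos(dip) = 39.7 / cos(32°) = 46.81 m
net slip = dip-slip / sin(rake) = 46.81 / sin(41.1°) = 71.21 m
rate = 71.21 m / 151 ka = 0.000472 m/yr = 0.0472 cm/yr

0.0472 cm/yr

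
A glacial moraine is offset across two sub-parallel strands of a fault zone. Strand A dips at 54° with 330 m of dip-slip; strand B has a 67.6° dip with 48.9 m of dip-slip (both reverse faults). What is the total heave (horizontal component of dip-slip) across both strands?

213 m

heave_A = 330 × cos(54°) = 194 m
heave_B = 48.9 × cos(67.6°) = 18.63 m
total = 194 + 18.63 = 213 m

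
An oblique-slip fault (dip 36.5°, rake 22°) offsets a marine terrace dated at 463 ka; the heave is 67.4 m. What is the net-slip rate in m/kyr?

0.483 m/kyr

dip-slip = heave / cos(dip) = 67.4 / cos(36.5°) = 83.85 m
net slip = dip-slip / sin(rake) = 83.85 / sin(22°) = 223.8 m
rate = 223.8 m / 463 ka = 0.000483 m/yr = 0.483 m/kyr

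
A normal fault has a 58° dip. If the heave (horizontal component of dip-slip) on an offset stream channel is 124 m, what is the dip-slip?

234 m

dip-slip = heave / cos(dip) = 124 / cos(58°) = 234 m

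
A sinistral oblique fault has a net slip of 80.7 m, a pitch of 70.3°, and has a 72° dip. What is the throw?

72.3 m

dip-slip = net slip × sin(rake) = 80.7 m × sin(70.3°) = 75.98 m
throw = dip-slip × sin(dip) = 75.98 × sin(72°) = 72.3 m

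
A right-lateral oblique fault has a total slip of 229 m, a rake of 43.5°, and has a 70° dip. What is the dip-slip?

158 m

dip-slip = net slip × sin(rake) = 229 m × sin(43.5°) = 158 m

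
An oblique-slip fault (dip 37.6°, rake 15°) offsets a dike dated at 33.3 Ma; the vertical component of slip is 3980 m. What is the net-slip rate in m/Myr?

757 m/Myr

dip-slip = throw / sin(dip) = 3980 / sin(37.6°) = 6523 m
net slip = dip-slip / sin(rake) = 6523 / sin(15°) = 25200 m
rate = 25200 m / 33.3 Ma = 0.000757 m/yr = 757 m/Myr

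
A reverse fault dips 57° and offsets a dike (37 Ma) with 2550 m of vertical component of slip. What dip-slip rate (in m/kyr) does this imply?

0.0822 m/kyr

dip-slip = throw / sin(dip) = 2550 m / sin(57°) = 3041 m
rate = 3041 m / 37 Ma = 0.0000822 m/yr = 0.0822 m/kyr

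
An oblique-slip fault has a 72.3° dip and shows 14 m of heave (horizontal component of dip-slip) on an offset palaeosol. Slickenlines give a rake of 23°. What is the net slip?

118 m

dip-slip = heave / cos(dip) = 14 / cos(72.3°) = 46.05 m
net slip = dip-slip / sin(rake) = 46.05 / sin(23°) = 118 m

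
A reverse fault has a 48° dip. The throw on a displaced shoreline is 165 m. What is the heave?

149 m

heave = throw / tan(dip) = 165 / tan(48°) = 149 m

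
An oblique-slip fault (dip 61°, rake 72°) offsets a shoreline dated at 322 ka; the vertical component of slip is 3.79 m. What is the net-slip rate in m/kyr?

dip-slip = throw / sin(dip) = 3.79 / sin(61°) = 4.333 m
net slip = dip-slip / sin(rake) = 4.333 / sin(72°) = 4.556 m
rate = 4.556 m / 322 ka = 0.0000142 m/yr = 0.0142 m/kyr

0.0142 m/kyr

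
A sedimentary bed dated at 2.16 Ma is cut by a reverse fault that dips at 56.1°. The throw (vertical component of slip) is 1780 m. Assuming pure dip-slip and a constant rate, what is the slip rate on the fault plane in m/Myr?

993 m/Myr

dip-slip = throw / sin(dip) = 1780 m / sin(56.1°) = 2145 m
rate = 2145 m / 2.16 Ma = 0.000993 m/yr = 993 m/Myr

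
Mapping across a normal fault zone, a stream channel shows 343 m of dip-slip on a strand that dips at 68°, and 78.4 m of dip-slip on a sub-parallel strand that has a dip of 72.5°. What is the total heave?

heave_A = 343 × cos(68°) = 128.5 m
heave_B = 78.4 × cos(72.5°) = 23.58 m
total = 128.5 + 23.58 = 152 m

152 m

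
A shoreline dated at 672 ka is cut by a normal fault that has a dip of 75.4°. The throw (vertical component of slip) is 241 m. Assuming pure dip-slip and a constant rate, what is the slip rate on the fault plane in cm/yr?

0.0371 cm/yr

dip-slip = throw / sin(dip) = 241 m / sin(75.4°) = 249 m
rate = 249 m / 672 ka = 0.000371 m/yr = 0.0371 cm/yr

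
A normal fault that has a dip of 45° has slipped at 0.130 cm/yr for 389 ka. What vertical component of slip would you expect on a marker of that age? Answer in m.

dip-slip = rate × time = 0.130 cm/yr × 389 ka = 505.7 m
throw = dip-slip × sin(dip) = 505.7 × sin(45°) = 358 m

358 m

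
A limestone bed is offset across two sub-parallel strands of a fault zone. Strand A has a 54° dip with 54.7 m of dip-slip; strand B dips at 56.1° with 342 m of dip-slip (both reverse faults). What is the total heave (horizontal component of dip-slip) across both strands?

223 m

heave_A = 54.7 × cos(54°) = 32.15 m
heave_B = 342 × cos(56.1°) = 190.7 m
total = 32.15 + 190.7 = 223 m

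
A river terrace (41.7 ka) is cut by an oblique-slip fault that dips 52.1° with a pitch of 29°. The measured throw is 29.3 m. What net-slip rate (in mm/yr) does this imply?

dip-slip = throw / sin(dip) = 29.3 / sin(52.1°) = 37.13 m
net slip = dip-slip / sin(rake) = 37.13 / sin(29°) = 76.59 m
rate = 76.59 m / 41.7 ka = 0.00184 m/yr = 1.84 mm/yr

1.84 mm/yr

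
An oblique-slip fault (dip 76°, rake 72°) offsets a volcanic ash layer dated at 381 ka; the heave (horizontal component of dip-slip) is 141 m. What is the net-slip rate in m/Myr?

dip-slip = heave / cos(dip) = 141 / cos(76°) = 582.8 m
net slip = dip-slip / sin(rake) = 582.8 / sin(72°) = 612.8 m
rate = 612.8 m / 381 ka = 0.00161 m/yr = 1610 m/Myr

1610 m/Myr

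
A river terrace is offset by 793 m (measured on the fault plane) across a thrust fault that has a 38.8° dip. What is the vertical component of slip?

497 m

throw = dip-slip × sin(dip) = 793 m × sin(38.8°) = 497 m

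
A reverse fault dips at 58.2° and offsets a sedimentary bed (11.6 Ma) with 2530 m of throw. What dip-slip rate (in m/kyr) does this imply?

0.257 m/kyr

dip-slip = throw / sin(dip) = 2530 m / sin(58.2°) = 2977 m
rate = 2977 m / 11.6 Ma = 0.000257 m/yr = 0.257 m/kyr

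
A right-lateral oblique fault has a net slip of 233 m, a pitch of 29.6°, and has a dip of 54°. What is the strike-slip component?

203 m

strike-slip = net slip × cos(rake) = 233 m × cos(29.6°) = 203 m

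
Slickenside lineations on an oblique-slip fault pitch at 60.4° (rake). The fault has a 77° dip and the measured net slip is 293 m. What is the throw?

248 m

dip-slip = net slip × sin(rake) = 293 m × sin(60.4°) = 254.8 m
throw = dip-slip × sin(dip) = 254.8 × sin(77°) = 248 m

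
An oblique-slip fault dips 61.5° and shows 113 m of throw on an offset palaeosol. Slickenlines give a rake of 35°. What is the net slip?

dip-slip = throw / sin(dip) = 113 / sin(61.5°) = 128.6 m
net slip = dip-slip / sin(rake) = 128.6 / sin(35°) = 224 m

224 m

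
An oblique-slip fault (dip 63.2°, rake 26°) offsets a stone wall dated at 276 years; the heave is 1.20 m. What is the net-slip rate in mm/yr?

dip-slip = heave / cos(dip) = 1.20 / cos(63.2°) = 2.661 m
net slip = dip-slip / sin(rake) = 2.661 / sin(26°) = 6.071 m
rate = 6.071 m / 276 years = 0.0220 m/yr = 22 mm/yr

22 mm/yr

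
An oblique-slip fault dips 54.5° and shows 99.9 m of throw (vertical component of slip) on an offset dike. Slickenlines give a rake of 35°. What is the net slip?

dip-slip = throw / sin(dip) = 99.9 / sin(54.5°) = 122.7 m
net slip = dip-slip / sin(rake) = 122.7 / sin(35°) = 214 m

214 m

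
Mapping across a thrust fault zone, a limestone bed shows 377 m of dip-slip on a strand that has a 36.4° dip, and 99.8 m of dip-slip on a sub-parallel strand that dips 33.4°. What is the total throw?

throw_A = 377 × sin(36.4°) = 223.7 m
throw_B = 99.8 × sin(33.4°) = 54.94 m
total = 223.7 + 54.94 = 279 m

279 m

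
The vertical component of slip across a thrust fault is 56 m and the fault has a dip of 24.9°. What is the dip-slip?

dip-slip = throw / sin(dip) = 56 / sin(24.9°) = 133 m

133 m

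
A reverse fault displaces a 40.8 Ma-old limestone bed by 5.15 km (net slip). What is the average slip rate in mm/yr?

0.126 mm/yr

rate = 5.15 km / 40.8 Ma = 0.000126 m/yr = 0.126 mm/yr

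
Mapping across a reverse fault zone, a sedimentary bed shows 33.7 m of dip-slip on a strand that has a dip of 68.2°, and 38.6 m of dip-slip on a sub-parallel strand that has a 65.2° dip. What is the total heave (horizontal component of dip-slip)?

heave_A = 33.7 × cos(68.2°) = 12.52 m
heave_B = 38.6 × cos(65.2°) = 16.19 m
total = 12.52 + 16.19 = 28.7 m

28.7 m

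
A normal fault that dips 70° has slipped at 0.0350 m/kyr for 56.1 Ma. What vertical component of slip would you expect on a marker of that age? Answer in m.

1850 m

dip-slip = rate × time = 0.0350 m/kyr × 56.1 Ma = 1964 m
throw = dip-slip × sin(dip) = 1964 × sin(70°) = 1850 m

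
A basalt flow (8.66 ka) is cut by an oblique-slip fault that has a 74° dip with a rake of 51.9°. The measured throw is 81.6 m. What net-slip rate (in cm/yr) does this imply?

1.25 cm/yr

dip-slip = throw / sin(dip) = 81.6 / sin(74°) = 84.89 m
net slip = dip-slip / sin(rake) = 84.89 / sin(51.9°) = 107.9 m
rate = 107.9 m / 8.66 ka = 0.0125 m/yr = 1.25 cm/yr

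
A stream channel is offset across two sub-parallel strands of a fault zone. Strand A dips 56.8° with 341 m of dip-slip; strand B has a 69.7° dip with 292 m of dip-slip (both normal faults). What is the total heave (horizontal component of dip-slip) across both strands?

heave_A = 341 × cos(56.8°) = 186.7 m
heave_B = 292 × cos(69.7°) = 101.3 m
total = 186.7 + 101.3 = 288 m

288 m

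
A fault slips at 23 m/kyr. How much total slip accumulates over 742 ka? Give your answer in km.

slip = rate × time = 23 m/kyr × 742 ka = 17100 m = 17.1 km

17.1 km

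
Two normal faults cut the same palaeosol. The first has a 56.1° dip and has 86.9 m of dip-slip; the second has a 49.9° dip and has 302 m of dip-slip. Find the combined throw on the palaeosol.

throw_A = 86.9 × sin(56.1°) = 72.13 m
throw_B = 302 × sin(49.9°) = 231 m
total = 72.13 + 231 = 303 m

303 m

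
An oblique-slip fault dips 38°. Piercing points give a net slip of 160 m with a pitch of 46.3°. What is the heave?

dip-slip = net slip × sin(rake) = 160 m × sin(46.3°) = 115.7 m
heave = dip-slip × cos(dip) = 115.7 × cos(38°) = 91.2 m

91.2 m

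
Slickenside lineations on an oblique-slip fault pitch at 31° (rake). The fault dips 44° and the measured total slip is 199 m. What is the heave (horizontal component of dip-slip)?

73.7 m

dip-slip = net slip × sin(rake) = 199 m × sin(31°) = 102.5 m
heave = dip-slip × cos(dip) = 102.5 × cos(44°) = 73.7 m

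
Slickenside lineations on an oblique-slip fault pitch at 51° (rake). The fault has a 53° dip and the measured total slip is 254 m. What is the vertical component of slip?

158 m

dip-slip = net slip × sin(rake) = 254 m × sin(51°) = 197.4 m
throw = dip-slip × sin(dip) = 197.4 × sin(53°) = 158 m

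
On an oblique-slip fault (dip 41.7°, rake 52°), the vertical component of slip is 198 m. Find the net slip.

378 m

dip-slip = throw / sin(dip) = 198 / sin(41.7°) = 297.6 m
net slip = dip-slip / sin(rake) = 297.6 / sin(52°) = 378 m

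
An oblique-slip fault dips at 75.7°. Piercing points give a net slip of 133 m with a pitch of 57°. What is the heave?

27.6 m

dip-slip = net slip × sin(rake) = 133 m × sin(57°) = 111.5 m
heave = dip-slip × cos(dip) = 111.5 × cos(75.7°) = 27.6 m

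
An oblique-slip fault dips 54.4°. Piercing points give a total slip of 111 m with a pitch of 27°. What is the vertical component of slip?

dip-slip = net slip × sin(rake) = 111 m × sin(27°) = 50.39 m
throw = dip-slip × sin(dip) = 50.39 × sin(54.4°) = 41 m

41 m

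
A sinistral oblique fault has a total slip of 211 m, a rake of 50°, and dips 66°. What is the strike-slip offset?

136 m

strike-slip = net slip × cos(rake) = 211 m × cos(50°) = 136 m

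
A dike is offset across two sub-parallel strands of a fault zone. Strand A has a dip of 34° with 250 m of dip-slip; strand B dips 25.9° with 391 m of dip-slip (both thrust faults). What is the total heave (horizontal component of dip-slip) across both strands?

heave_A = 250 × cos(34°) = 207.3 m
heave_B = 391 × cos(25.9°) = 351.7 m
total = 207.3 + 351.7 = 559 m

559 m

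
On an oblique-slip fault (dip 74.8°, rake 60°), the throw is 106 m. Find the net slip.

dip-slip = throw / sin(dip) = 106 / sin(74.8°) = 109.8 m
net slip = dip-slip / sin(rake) = 109.8 / sin(60°) = 127 m

127 m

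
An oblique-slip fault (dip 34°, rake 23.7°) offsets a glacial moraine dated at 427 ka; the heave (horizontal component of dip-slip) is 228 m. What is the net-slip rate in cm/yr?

dip-slip = heave / cos(dip) = 228 / cos(34°) = 275 m
net slip = dip-slip / sin(rake) = 275 / sin(23.7°) = 684.2 m
rate = 684.2 m / 427 ka = 0.00160 m/yr = 0.160 cm/yr

0.160 cm/yr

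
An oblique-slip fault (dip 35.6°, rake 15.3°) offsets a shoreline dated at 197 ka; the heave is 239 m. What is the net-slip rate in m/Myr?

5650 m/Myr

dip-slip = heave / cos(dip) = 239 / cos(35.6°) = 293.9 m
net slip = dip-slip / sin(rake) = 293.9 / sin(15.3°) = 1114 m
rate = 1114 m / 197 ka = 0.00565 m/yr = 5650 m/Myr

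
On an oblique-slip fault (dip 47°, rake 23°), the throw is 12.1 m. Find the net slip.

dip-slip = throw / sin(dip) = 12.1 / sin(47°) = 16.54 m
net slip = dip-slip / sin(rake) = 16.54 / sin(23°) = 42.3 m

42.3 m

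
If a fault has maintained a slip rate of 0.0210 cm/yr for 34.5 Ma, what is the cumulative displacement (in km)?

7.25 km

slip = rate × time = 0.0210 cm/yr × 34.5 Ma = 7240 m = 7.25 km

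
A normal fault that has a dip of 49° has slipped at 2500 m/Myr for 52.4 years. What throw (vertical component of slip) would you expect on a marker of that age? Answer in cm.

dip-slip = rate × time = 2500 m/Myr × 52.4 years = 0.1310 m
throw = dip-slip × sin(dip) = 0.1310 × sin(49°) = 0.0989 m = 9.89 cm

9.89 cm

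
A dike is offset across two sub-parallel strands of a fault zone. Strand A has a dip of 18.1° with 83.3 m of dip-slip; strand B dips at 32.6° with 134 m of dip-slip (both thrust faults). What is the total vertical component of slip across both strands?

throw_A = 83.3 × sin(18.1°) = 25.88 m
throw_B = 134 × sin(32.6°) = 72.20 m
total = 25.88 + 72.20 = 98.1 m

98.1 m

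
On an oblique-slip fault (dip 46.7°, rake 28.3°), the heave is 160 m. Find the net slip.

492 m

dip-slip = heave / cos(dip) = 160 / cos(46.7°) = 233.3 m
net slip = dip-slip / sin(rake) = 233.3 / sin(28.3°) = 492 m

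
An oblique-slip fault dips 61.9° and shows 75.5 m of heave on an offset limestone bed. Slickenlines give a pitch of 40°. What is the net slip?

dip-slip = heave / cos(dip) = 75.5 / cos(61.9°) = 160.3 m
net slip = dip-slip / sin(rake) = 160.3 / sin(40°) = 249 m

249 m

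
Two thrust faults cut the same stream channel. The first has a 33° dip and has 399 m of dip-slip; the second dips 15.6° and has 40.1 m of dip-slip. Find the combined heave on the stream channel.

heave_A = 399 × cos(33°) = 334.6 m
heave_B = 40.1 × cos(15.6°) = 38.62 m
total = 334.6 + 38.62 = 373 m

373 m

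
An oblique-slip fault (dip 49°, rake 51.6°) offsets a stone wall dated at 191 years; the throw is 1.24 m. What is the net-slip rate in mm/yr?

dip-slip = throw / sin(dip) = 1.24 / sin(49°) = 1.643 m
net slip = dip-slip / sin(rake) = 1.643 / sin(51.6°) = 2.097 m
rate = 2.097 m / 191 years = 0.0110 m/yr = 11 mm/yr

11 mm/yr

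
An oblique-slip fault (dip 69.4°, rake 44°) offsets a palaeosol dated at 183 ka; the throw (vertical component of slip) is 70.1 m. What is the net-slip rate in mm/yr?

dip-slip = throw / sin(dip) = 70.1 / sin(69.4°) = 74.89 m
net slip = dip-slip / sin(rake) = 74.89 / sin(44°) = 107.8 m
rate = 107.8 m / 183 ka = 0.000589 m/yr = 0.589 mm/yr

0.589 mm/yr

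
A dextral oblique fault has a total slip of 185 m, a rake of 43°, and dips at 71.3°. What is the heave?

40.5 m

dip-slip = net slip × sin(rake) = 185 m × sin(43°) = 126.2 m
heave = dip-slip × cos(dip) = 126.2 × cos(71.3°) = 40.5 m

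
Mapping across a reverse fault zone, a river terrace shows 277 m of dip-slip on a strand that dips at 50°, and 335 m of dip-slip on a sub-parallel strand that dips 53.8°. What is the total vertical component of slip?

483 m

throw_A = 277 × sin(50°) = 212.2 m
throw_B = 335 × sin(53.8°) = 270.3 m
total = 212.2 + 270.3 = 483 m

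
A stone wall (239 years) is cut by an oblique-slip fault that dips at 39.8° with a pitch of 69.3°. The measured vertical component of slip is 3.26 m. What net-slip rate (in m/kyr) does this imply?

22.8 m/kyr

dip-slip = throw / sin(dip) = 3.26 / sin(39.8°) = 5.093 m
net slip = dip-slip / sin(rake) = 5.093 / sin(69.3°) = 5.444 m
rate = 5.444 m / 239 years = 0.0228 m/yr = 22.8 m/kyr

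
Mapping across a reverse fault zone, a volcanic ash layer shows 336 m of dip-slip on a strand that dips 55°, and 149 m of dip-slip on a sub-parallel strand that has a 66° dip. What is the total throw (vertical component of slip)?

throw_A = 336 × sin(55°) = 275.2 m
throw_B = 149 × sin(66°) = 136.1 m
total = 275.2 + 136.1 = 411 m

411 m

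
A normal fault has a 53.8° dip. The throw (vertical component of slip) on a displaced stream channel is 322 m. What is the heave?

236 m

heave = throw / tan(dip) = 322 / tan(53.8°) = 236 m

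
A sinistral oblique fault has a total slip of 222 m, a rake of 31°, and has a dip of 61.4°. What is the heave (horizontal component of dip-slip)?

dip-slip = net slip × sin(rake) = 222 m × sin(31°) = 114.3 m
heave = dip-slip × cos(dip) = 114.3 × cos(61.4°) = 54.7 m

54.7 m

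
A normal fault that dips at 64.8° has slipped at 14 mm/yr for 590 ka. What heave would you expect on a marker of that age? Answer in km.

dip-slip = rate × time = 14 mm/yr × 590 ka = 8260 m
heave = dip-slip × cos(dip) = 8260 × cos(64.8°) = 3520 m = 3.52 km

3.52 km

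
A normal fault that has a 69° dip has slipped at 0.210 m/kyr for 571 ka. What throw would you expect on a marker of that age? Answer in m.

dip-slip = rate × time = 0.210 m/kyr × 571 ka = 119.9 m
throw = dip-slip × sin(dip) = 119.9 × sin(69°) = 112 m

112 m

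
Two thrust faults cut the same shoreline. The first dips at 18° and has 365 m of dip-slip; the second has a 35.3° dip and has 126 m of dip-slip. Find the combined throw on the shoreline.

throw_A = 365 × sin(18°) = 112.8 m
throw_B = 126 × sin(35.3°) = 72.81 m
total = 112.8 + 72.81 = 186 m

186 m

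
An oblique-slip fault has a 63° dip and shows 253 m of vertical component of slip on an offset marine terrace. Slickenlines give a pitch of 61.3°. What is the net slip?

dip-slip = throw / sin(dip) = 253 / sin(63°) = 283.9 m
net slip = dip-slip / sin(rake) = 283.9 / sin(61.3°) = 324 m

324 m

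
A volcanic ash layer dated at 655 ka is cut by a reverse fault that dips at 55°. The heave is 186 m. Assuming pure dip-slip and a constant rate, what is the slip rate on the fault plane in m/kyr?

dip-slip = heave / cos(dip) = 186 m / cos(55°) = 324.3 m
rate = 324.3 m / 655 ka = 0.000495 m/yr = 0.495 m/kyr

0.495 m/kyr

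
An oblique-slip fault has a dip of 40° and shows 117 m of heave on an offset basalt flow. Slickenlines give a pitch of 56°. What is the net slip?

184 m

dip-slip = heave / cos(dip) = 117 / cos(40°) = 152.7 m
net slip = dip-slip / sin(rake) = 152.7 / sin(56°) = 184 m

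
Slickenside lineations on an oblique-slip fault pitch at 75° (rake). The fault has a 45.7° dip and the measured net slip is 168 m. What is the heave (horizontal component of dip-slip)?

dip-slip = net slip × sin(rake) = 168 m × sin(75°) = 162.3 m
heave = dip-slip × cos(dip) = 162.3 × cos(45.7°) = 113 m

113 m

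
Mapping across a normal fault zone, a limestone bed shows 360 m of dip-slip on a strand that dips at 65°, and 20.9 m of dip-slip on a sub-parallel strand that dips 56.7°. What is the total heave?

164 m

heave_A = 360 × cos(65°) = 152.1 m
heave_B = 20.9 × cos(56.7°) = 11.47 m
total = 152.1 + 11.47 = 164 m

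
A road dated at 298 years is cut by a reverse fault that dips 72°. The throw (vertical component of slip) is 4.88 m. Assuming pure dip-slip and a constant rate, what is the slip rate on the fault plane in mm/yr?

dip-slip = throw / sin(dip) = 4.88 m / sin(72°) = 5.131 m
rate = 5.131 m / 298 years = 0.0172 m/yr = 17.2 mm/yr

17.2 mm/yr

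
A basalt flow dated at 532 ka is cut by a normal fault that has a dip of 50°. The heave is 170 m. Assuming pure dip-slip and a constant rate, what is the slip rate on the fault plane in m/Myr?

497 m/Myr

dip-slip = heave / cos(dip) = 170 m / cos(50°) = 264.5 m
rate = 264.5 m / 532 ka = 0.000497 m/yr = 497 m/Myr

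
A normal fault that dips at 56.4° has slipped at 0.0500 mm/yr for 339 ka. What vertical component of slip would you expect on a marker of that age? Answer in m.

dip-slip = rate × time = 0.0500 mm/yr × 339 ka = 16.95 m
throw = dip-slip × sin(dip) = 16.95 × sin(56.4°) = 14.1 m

14.1 m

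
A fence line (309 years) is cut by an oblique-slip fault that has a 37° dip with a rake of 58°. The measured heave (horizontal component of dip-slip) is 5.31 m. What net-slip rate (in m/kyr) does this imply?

dip-slip = heave / cos(dip) = 5.31 / cos(37°) = 6.649 m
net slip = dip-slip / sin(rake) = 6.649 / sin(58°) = 7.840 m
rate = 7.840 m / 309 years = 0.0254 m/yr = 25.4 m/kyr

25.4 m/kyr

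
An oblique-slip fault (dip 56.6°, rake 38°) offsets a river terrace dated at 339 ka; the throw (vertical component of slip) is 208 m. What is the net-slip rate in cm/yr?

0.119 cm/yr

dip-slip = throw / sin(dip) = 208 / sin(56.6°) = 249.1 m
net slip = dip-slip / sin(rake) = 249.1 / sin(38°) = 404.7 m
rate = 404.7 m / 339 ka = 0.00119 m/yr = 0.119 cm/yr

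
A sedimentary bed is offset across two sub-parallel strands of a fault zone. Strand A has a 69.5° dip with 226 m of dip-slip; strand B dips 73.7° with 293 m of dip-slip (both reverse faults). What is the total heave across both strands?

heave_A = 226 × cos(69.5°) = 79.15 m
heave_B = 293 × cos(73.7°) = 82.24 m
total = 79.15 + 82.24 = 161 m

161 m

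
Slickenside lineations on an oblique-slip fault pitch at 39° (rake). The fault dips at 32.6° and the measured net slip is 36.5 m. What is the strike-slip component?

28.4 m

strike-slip = net slip × cos(rake) = 36.5 m × cos(39°) = 28.4 m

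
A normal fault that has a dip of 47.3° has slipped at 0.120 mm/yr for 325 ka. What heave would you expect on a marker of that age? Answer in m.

dip-slip = rate × time = 0.120 mm/yr × 325 ka = 39 m
heave = dip-slip × cos(dip) = 39 × cos(47.3°) = 26.4 m

26.4 m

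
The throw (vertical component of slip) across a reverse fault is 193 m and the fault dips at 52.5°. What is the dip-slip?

243 m

dip-slip = throw / sin(dip) = 193 / sin(52.5°) = 243 m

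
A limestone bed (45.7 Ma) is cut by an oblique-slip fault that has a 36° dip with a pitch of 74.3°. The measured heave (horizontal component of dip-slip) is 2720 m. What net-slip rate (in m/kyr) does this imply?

dip-slip = heave / cos(dip) = 2720 / cos(36°) = 3362 m
net slip = dip-slip / sin(rake) = 3362 / sin(74.3°) = 3492 m
rate = 3492 m / 45.7 Ma = 0.0000764 m/yr = 0.0764 m/kyr

0.0764 m/kyr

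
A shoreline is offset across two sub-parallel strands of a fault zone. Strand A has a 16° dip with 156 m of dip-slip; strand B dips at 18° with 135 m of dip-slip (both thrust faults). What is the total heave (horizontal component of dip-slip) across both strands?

heave_A = 156 × cos(16°) = 150 m
heave_B = 135 × cos(18°) = 128.4 m
total = 150 + 128.4 = 278 m

278 m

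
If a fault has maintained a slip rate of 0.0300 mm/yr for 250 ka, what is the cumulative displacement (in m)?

slip = rate × time = 0.0300 mm/yr × 250 ka = 7.50 m

7.50 m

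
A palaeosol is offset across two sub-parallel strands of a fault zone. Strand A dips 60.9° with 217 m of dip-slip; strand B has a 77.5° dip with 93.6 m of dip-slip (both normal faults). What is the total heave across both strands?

heave_A = 217 × cos(60.9°) = 105.5 m
heave_B = 93.6 × cos(77.5°) = 20.26 m
total = 105.5 + 20.26 = 126 m

126 m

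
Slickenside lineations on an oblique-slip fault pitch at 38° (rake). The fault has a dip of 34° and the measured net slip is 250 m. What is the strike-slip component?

strike-slip = net slip × cos(rake) = 250 m × cos(38°) = 197 m

197 m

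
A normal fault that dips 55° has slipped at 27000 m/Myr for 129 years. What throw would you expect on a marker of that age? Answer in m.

dip-slip = rate × time = 27000 m/Myr × 129 years = 3.483 m
throw = dip-slip × sin(dip) = 3.483 × sin(55°) = 2.85 m

2.85 m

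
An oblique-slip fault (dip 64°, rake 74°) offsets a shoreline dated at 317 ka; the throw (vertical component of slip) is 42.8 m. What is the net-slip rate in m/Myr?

dip-slip = throw / sin(dip) = 42.8 / sin(64°) = 47.62 m
net slip = dip-slip / sin(rake) = 47.62 / sin(74°) = 49.54 m
rate = 49.54 m / 317 ka = 0.000156 m/yr = 156 m/Myr

156 m/Myr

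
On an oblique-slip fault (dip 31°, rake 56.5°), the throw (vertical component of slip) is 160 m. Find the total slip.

373 m

dip-slip = throw / sin(dip) = 160 / sin(31°) = 310.7 m
net slip = dip-slip / sin(rake) = 310.7 / sin(56.5°) = 373 m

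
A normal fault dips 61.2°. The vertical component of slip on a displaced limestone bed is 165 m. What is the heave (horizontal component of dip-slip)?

90.7 m

heave = throw / tan(dip) = 165 / tan(61.2°) = 90.7 m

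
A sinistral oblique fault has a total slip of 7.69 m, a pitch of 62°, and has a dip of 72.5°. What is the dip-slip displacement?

dip-slip = net slip × sin(rake) = 7.69 m × sin(62°) = 6.79 m

6.79 m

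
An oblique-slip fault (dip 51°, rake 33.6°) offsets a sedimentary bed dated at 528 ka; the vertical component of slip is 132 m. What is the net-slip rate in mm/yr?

0.581 mm/yr

dip-slip = throw / sin(dip) = 132 / sin(51°) = 169.9 m
net slip = dip-slip / sin(rake) = 169.9 / sin(33.6°) = 306.9 m
rate = 306.9 m / 528 ka = 0.000581 m/yr = 0.581 mm/yr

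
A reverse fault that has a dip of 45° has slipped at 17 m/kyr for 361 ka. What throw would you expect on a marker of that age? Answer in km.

dip-slip = rate × time = 17 m/kyr × 361 ka = 6137 m
throw = dip-slip × sin(dip) = 6137 × sin(45°) = 4340 m = 4.34 km

4.34 km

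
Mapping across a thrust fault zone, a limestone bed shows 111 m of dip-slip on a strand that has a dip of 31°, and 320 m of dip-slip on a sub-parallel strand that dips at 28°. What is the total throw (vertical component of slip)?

throw_A = 111 × sin(31°) = 57.17 m
throw_B = 320 × sin(28°) = 150.2 m
total = 57.17 + 150.2 = 207 m

207 m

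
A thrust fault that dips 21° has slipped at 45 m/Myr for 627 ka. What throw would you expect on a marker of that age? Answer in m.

10.1 m

dip-slip = rate × time = 45 m/Myr × 627 ka = 28.22 m
throw = dip-slip × sin(dip) = 28.22 × sin(21°) = 10.1 m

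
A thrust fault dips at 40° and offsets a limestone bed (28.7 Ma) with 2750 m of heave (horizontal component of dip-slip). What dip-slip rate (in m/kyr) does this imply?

0.125 m/kyr

dip-slip = heave / cos(dip) = 2750 m / cos(40°) = 3590 m
rate = 3590 m / 28.7 Ma = 0.000125 m/yr = 0.125 m/kyr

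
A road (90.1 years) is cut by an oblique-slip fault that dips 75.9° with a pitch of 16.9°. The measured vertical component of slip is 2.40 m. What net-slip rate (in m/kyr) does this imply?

dip-slip = throw / sin(dip) = 2.40 / sin(75.9°) = 2.475 m
net slip = dip-slip / sin(rake) = 2.475 / sin(16.9°) = 8.512 m
rate = 8.512 m / 90.1 years = 0.0945 m/yr = 94.5 m/kyr

94.5 m/kyr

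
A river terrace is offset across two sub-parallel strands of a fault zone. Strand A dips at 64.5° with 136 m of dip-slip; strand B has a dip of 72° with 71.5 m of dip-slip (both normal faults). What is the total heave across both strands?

80.6 m

heave_A = 136 × cos(64.5°) = 58.55 m
heave_B = 71.5 × cos(72°) = 22.09 m
total = 58.55 + 22.09 = 80.6 m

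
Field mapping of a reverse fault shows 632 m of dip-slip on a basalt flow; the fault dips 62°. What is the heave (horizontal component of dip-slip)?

heave = dip-slip × cos(dip) = 632 m × cos(62°) = 297 m

297 m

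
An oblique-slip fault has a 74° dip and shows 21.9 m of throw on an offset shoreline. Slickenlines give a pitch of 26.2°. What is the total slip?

dip-slip = throw / sin(dip) = 21.9 / sin(74°) = 22.78 m
net slip = dip-slip / sin(rake) = 22.78 / sin(26.2°) = 51.6 m

51.6 m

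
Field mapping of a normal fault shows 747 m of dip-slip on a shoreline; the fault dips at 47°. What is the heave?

509 m

heave = dip-slip × cos(dip) = 747 m × cos(47°) = 509 m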